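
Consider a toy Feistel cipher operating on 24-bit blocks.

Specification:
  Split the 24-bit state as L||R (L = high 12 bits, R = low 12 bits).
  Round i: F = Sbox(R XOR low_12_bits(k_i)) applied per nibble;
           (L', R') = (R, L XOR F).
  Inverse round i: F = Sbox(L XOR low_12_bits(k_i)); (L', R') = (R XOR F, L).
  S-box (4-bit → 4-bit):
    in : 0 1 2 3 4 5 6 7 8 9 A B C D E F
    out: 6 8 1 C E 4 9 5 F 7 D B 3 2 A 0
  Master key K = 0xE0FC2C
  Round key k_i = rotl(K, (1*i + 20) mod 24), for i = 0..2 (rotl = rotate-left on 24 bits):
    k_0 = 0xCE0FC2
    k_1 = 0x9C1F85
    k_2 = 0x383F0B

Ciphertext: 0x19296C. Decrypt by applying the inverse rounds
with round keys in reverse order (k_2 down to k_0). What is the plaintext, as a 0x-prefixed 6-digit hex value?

s_0 = ciphertext = 0x19296C
s_1 = InvRound(s_0, k_2) = 0x31B192
s_2 = InvRound(s_1, k_1) = 0x2E831B
s_3 = InvRound(s_2, k_0) = 0x1062E8

0x1062E8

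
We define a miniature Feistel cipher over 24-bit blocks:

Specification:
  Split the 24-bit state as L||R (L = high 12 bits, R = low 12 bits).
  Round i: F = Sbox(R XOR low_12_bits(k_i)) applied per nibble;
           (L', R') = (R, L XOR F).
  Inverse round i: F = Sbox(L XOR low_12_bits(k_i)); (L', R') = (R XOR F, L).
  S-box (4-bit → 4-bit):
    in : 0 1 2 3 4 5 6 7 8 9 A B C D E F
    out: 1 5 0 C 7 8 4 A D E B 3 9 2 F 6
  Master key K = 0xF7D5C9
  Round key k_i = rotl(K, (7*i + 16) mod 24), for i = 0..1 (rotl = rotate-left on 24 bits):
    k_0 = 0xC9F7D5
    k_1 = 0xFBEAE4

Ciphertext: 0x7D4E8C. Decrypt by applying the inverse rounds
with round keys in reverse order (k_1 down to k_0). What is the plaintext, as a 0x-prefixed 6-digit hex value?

s_0 = ciphertext = 0x7D4E8C
s_1 = InvRound(s_0, k_1) = 0xC4D7D4
s_2 = InvRound(s_1, k_0) = 0x439C4D

0x439C4D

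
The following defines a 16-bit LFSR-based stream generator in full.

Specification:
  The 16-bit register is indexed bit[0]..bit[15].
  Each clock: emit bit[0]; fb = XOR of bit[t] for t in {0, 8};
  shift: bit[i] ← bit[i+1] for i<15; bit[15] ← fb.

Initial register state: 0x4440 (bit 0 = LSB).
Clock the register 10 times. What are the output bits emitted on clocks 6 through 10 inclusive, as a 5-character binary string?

01000

reg_0 = 0x4440
clock 1: out=0, reg = 0x2220
clock 2: out=0, reg = 0x1110
clock 3: out=0, reg = 0x8888
clock 4: out=0, reg = 0x4444
clock 5: out=0, reg = 0x2222
clock 6: out=0, reg = 0x1111
clock 7: out=1, reg = 0x0888
clock 8: out=0, reg = 0x0444
clock 9: out=0, reg = 0x0222
clock 10: out=0, reg = 0x0111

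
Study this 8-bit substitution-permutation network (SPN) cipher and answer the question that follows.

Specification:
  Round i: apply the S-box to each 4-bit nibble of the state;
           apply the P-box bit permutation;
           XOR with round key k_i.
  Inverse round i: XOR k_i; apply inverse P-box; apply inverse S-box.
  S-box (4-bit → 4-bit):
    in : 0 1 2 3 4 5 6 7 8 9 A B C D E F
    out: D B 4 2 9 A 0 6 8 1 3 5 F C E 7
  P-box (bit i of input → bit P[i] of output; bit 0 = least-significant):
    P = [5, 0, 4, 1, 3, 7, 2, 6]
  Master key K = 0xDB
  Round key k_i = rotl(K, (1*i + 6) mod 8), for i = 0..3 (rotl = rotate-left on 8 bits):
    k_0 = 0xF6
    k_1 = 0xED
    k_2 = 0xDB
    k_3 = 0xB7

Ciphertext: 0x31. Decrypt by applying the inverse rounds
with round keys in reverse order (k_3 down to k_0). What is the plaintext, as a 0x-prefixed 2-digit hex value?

0x2B

s_0 = ciphertext = 0x31
s_1 = InvRound(s_0, k_3) = 0x78
s_2 = InvRound(s_1, k_2) = 0x31
s_3 = InvRound(s_2, k_1) = 0xC2
s_4 = InvRound(s_3, k_0) = 0x2B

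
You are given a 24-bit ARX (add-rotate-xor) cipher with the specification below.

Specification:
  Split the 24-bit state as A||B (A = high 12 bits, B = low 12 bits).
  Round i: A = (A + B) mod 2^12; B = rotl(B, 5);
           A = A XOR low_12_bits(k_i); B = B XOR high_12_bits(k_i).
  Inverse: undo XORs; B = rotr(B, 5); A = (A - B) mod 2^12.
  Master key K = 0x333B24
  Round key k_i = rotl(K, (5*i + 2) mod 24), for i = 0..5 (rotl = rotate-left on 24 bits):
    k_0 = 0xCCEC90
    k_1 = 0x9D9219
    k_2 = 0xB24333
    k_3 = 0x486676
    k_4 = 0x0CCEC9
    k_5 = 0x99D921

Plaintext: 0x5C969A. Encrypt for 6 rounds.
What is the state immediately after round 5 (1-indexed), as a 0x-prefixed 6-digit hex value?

s_0 = plaintext = 0x5C969A
s_1 = Round(s_0, k_0) = 0x0F3F83
s_2 = Round(s_1, k_1) = 0x26F9A6
s_3 = Round(s_2, k_2) = 0xF26FF7
s_4 = Round(s_3, k_3) = 0x96BA79
s_5 = Round(s_4, k_4) = 0xD2DFF8
s_6 = Round(s_5, k_5) = 0x404682

0xD2DFF8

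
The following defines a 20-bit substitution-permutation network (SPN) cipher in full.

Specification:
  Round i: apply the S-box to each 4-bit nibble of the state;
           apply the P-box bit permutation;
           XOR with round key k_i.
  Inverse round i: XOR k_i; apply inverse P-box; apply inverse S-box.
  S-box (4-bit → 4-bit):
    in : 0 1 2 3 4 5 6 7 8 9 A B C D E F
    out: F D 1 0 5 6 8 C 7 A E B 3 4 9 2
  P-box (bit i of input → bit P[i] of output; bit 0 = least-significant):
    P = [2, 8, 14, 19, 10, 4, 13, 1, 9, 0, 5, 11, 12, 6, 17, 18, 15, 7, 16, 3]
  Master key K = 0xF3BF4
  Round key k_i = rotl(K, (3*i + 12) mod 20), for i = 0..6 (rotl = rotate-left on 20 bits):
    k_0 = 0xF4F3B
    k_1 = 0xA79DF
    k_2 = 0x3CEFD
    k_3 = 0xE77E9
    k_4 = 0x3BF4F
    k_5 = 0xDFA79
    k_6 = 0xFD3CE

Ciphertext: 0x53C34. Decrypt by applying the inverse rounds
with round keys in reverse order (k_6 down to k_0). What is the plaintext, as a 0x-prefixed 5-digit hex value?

s_0 = ciphertext = 0x53C34
s_1 = InvRound(s_0, k_6) = 0xB510A
s_2 = InvRound(s_1, k_5) = 0x2A0AF
s_3 = InvRound(s_2, k_4) = 0x5C12F
s_4 = InvRound(s_3, k_3) = 0x8821E
s_5 = InvRound(s_4, k_2) = 0x55AE7
s_6 = InvRound(s_5, k_1) = 0x77459
s_7 = InvRound(s_6, k_0) = 0x3C179

0x3C179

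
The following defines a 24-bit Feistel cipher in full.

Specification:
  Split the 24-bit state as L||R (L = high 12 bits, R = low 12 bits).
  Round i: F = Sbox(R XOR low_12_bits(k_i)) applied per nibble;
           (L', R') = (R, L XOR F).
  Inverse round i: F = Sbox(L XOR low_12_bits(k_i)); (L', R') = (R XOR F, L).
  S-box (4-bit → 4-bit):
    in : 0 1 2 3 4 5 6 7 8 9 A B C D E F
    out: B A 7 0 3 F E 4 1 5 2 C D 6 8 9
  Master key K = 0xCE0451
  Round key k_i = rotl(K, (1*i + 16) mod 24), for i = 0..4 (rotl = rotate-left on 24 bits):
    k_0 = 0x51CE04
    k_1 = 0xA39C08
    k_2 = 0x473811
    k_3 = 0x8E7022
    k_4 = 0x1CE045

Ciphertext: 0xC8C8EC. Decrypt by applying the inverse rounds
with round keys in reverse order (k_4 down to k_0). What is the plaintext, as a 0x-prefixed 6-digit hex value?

0xE42C2C

s_0 = ciphertext = 0xC8C8EC
s_1 = InvRound(s_0, k_4) = 0x539C8C
s_2 = InvRound(s_1, k_3) = 0x320539
s_3 = InvRound(s_2, k_2) = 0x933320
s_4 = InvRound(s_3, k_1) = 0xC2C933
s_5 = InvRound(s_4, k_0) = 0xE42C2C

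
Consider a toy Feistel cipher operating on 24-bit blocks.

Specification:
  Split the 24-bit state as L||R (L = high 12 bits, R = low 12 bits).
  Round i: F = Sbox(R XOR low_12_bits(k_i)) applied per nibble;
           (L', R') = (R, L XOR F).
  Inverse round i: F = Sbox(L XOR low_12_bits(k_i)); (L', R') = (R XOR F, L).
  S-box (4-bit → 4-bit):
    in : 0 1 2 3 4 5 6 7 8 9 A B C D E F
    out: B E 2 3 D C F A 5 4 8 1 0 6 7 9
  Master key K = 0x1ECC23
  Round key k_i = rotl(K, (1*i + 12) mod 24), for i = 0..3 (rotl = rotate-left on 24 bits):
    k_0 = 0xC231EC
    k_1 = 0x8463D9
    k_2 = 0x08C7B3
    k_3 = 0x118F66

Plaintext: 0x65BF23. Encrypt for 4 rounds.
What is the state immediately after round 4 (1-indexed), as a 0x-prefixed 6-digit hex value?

0x95C24A

s_0 = plaintext = 0x65BF23
s_1 = Round(s_0, k_0) = 0xF23152
s_2 = Round(s_1, k_1) = 0x152D72
s_3 = Round(s_2, k_2) = 0xD7295C
s_4 = Round(s_3, k_3) = 0x95C24A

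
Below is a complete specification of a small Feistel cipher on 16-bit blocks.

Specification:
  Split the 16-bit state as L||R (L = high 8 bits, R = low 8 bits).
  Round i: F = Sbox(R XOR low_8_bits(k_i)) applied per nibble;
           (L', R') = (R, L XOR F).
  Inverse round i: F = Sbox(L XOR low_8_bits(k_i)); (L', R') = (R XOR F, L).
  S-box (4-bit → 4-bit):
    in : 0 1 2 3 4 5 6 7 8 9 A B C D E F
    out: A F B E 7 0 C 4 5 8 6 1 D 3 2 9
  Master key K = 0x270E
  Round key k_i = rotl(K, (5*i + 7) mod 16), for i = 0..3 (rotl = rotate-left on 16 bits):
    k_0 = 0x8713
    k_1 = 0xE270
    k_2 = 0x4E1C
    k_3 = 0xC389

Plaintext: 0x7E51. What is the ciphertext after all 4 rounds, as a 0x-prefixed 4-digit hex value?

s_0 = plaintext = 0x7E51
s_1 = Round(s_0, k_0) = 0x5105
s_2 = Round(s_1, k_1) = 0x0511
s_3 = Round(s_2, k_2) = 0x11A6
s_4 = Round(s_3, k_3) = 0xA6A8

0xA6A8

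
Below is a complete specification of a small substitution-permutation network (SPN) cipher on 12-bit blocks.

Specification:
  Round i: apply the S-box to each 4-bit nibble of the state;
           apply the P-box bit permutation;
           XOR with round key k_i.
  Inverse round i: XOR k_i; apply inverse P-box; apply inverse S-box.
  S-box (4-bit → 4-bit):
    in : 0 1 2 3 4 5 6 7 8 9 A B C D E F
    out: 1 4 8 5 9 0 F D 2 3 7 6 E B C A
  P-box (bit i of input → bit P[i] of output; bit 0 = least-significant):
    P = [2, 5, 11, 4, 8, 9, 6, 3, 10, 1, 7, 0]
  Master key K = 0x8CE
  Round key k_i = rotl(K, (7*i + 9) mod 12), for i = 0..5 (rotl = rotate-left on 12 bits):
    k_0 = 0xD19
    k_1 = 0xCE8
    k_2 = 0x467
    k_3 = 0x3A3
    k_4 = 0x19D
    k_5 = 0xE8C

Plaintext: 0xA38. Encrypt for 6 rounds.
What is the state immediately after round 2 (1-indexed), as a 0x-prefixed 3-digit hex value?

s_0 = plaintext = 0xA38
s_1 = Round(s_0, k_0) = 0x8FB
s_2 = Round(s_1, k_1) = 0x6C2
s_3 = Round(s_2, k_2) = 0x2BC
s_4 = Round(s_3, k_3) = 0x9D2
s_5 = Round(s_4, k_4) = 0x687
s_6 = Round(s_5, k_5) = 0x01B

0x6C2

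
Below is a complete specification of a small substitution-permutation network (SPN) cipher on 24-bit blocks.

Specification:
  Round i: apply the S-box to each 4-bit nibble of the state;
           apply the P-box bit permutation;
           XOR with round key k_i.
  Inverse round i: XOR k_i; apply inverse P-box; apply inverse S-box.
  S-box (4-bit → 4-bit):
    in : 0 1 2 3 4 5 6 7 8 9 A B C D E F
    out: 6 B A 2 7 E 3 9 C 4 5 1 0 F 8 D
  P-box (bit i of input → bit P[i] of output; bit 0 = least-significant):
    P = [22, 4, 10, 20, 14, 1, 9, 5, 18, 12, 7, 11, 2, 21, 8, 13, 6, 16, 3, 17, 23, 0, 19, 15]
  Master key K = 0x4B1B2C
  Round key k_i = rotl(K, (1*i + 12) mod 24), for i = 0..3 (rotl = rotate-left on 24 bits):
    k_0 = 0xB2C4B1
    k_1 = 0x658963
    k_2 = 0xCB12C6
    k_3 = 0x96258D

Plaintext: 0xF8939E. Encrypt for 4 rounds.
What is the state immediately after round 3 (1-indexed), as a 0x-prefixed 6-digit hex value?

s_0 = plaintext = 0xF8939E
s_1 = Round(s_0, k_0) = 0x2857B9
s_2 = Round(s_1, k_1) = 0x43646A
s_3 = Round(s_2, k_2) = 0x264641
s_4 = Round(s_3, k_3) = 0xE3F6DA

0x264641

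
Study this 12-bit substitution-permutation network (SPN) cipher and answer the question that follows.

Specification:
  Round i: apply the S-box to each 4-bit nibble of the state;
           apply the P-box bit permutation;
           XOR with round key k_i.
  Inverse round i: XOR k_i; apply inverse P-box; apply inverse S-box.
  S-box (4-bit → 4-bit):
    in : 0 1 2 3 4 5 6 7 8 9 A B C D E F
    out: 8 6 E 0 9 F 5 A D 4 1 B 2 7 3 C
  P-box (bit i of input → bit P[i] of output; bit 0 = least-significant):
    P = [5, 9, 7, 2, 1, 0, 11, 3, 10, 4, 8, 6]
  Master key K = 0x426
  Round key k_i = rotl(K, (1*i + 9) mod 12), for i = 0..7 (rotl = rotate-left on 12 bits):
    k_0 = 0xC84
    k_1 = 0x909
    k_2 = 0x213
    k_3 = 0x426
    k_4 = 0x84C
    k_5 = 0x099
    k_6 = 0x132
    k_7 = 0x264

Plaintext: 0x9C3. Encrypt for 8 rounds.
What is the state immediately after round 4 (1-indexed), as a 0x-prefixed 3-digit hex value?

s_0 = plaintext = 0x9C3
s_1 = Round(s_0, k_0) = 0xD85
s_2 = Round(s_1, k_1) = 0x6B7
s_3 = Round(s_2, k_2) = 0x51C
s_4 = Round(s_3, k_3) = 0xB77
s_5 = Round(s_4, k_4) = 0xE11
s_6 = Round(s_5, k_5) = 0xE08
s_7 = Round(s_6, k_6) = 0x58E
s_8 = Round(s_7, k_7) = 0xD1E

0xB77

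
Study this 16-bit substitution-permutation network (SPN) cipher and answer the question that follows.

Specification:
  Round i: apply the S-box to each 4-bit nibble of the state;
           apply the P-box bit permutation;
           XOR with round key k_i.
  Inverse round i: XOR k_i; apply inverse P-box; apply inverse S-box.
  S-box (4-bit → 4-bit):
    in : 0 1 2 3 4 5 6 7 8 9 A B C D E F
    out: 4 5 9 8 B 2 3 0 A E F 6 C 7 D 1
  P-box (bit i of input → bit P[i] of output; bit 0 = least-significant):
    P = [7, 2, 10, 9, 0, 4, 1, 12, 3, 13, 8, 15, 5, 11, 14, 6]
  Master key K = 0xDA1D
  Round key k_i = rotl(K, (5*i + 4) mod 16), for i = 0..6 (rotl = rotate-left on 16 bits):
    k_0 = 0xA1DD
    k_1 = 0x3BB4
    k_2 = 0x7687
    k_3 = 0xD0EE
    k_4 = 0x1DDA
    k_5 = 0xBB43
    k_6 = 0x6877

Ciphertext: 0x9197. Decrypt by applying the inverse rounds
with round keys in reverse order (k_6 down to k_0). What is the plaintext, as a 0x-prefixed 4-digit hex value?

0x4791

s_0 = ciphertext = 0x9197
s_1 = InvRound(s_0, k_6) = 0xA93F
s_2 = InvRound(s_1, k_5) = 0x2F88
s_3 = InvRound(s_2, k_4) = 0x3593
s_4 = InvRound(s_3, k_3) = 0xEA6B
s_5 = InvRound(s_4, k_2) = 0x423D
s_6 = InvRound(s_5, k_1) = 0xBD2F
s_7 = InvRound(s_6, k_0) = 0x4791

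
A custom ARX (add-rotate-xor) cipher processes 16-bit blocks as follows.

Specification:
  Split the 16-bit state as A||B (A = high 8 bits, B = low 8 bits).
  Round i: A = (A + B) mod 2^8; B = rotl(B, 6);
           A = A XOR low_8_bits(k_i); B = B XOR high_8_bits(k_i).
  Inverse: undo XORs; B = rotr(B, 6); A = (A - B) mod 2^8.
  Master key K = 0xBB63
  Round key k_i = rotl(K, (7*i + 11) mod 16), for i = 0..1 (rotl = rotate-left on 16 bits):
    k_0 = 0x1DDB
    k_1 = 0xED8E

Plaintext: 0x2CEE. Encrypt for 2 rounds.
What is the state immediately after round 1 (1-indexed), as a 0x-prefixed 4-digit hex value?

0xC1A6

s_0 = plaintext = 0x2CEE
s_1 = Round(s_0, k_0) = 0xC1A6
s_2 = Round(s_1, k_1) = 0xE944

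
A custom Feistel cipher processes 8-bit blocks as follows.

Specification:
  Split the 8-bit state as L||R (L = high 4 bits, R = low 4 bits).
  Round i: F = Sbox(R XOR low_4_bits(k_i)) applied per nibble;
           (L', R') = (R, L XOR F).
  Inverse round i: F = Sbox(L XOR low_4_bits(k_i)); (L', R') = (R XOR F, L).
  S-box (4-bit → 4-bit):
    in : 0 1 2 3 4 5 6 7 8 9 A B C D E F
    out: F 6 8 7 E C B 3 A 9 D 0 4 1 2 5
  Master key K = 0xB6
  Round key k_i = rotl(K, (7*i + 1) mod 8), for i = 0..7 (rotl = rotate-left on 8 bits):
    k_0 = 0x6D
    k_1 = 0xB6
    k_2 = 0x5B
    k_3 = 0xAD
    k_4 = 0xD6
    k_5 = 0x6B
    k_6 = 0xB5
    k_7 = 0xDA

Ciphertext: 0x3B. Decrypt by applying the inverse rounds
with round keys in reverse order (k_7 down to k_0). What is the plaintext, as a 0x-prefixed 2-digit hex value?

s_0 = ciphertext = 0x3B
s_1 = InvRound(s_0, k_7) = 0x23
s_2 = InvRound(s_1, k_6) = 0x02
s_3 = InvRound(s_2, k_5) = 0x20
s_4 = InvRound(s_3, k_4) = 0xE2
s_5 = InvRound(s_4, k_3) = 0x5E
s_6 = InvRound(s_5, k_2) = 0xC5
s_7 = InvRound(s_6, k_1) = 0x8C
s_8 = InvRound(s_7, k_0) = 0x08

0x08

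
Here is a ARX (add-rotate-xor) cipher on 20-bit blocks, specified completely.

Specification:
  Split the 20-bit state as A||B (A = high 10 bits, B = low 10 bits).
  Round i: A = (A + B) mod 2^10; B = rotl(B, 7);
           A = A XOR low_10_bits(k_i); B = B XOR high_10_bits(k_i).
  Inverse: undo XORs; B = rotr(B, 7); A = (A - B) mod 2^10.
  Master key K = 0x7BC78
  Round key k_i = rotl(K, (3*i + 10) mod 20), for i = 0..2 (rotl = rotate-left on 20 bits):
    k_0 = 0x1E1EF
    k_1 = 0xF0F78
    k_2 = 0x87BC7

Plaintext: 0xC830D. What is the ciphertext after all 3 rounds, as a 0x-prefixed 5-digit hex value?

0xFD27C

s_0 = plaintext = 0xC830D
s_1 = Round(s_0, k_0) = 0xF0A99
s_2 = Round(s_1, k_1) = 0x48F10
s_3 = Round(s_2, k_2) = 0xFD27C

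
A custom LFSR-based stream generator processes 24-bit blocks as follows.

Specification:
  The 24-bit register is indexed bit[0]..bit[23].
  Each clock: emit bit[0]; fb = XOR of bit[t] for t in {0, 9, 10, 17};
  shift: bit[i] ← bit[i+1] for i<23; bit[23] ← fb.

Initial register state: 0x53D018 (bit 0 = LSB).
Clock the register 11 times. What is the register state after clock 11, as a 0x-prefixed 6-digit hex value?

reg_0 = 0x53D018
clock 1: out=0, reg = 0xA9E80C
clock 2: out=0, reg = 0x54F406
clock 3: out=0, reg = 0xAA7A03
clock 4: out=1, reg = 0xD53D01
clock 5: out=1, reg = 0x6A9E80
clock 6: out=0, reg = 0xB54F40
clock 7: out=0, reg = 0x5AA7A0
clock 8: out=0, reg = 0xAD53D0
clock 9: out=0, reg = 0xD6A9E8
clock 10: out=0, reg = 0xEB54F4
clock 11: out=0, reg = 0x75AA7A

0x75AA7A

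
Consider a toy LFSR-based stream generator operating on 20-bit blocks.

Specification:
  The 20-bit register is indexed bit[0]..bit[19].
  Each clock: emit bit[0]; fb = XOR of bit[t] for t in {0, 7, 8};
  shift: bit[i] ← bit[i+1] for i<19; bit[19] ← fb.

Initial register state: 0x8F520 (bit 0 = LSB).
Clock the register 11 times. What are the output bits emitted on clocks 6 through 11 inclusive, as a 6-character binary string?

100101

reg_0 = 0x8F520
clock 1: out=0, reg = 0xC7A90
clock 2: out=0, reg = 0xE3D48
clock 3: out=0, reg = 0xF1EA4
clock 4: out=0, reg = 0xF8F52
clock 5: out=0, reg = 0xFC7A9
clock 6: out=1, reg = 0xFE3D4
clock 7: out=0, reg = 0x7F1EA
clock 8: out=0, reg = 0x3F8F5
clock 9: out=1, reg = 0x1FC7A
clock 10: out=0, reg = 0x0FE3D
clock 11: out=1, reg = 0x87F1E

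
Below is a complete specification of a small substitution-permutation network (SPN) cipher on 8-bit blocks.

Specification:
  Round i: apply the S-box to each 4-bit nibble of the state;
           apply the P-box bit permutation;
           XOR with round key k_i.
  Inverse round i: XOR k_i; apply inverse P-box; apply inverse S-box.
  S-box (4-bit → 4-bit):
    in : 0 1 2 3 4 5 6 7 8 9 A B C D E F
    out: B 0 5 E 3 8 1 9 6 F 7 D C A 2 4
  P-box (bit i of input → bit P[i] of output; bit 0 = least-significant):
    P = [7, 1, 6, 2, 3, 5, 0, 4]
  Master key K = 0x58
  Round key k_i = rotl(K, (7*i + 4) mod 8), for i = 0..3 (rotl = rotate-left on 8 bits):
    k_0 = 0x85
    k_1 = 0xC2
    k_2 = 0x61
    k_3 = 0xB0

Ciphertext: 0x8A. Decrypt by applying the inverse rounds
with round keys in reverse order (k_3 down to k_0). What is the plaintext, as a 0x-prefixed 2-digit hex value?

s_0 = ciphertext = 0x8A
s_1 = InvRound(s_0, k_3) = 0x0E
s_2 = InvRound(s_1, k_2) = 0xA3
s_3 = InvRound(s_2, k_1) = 0x8F
s_4 = InvRound(s_3, k_0) = 0x6E

0x6E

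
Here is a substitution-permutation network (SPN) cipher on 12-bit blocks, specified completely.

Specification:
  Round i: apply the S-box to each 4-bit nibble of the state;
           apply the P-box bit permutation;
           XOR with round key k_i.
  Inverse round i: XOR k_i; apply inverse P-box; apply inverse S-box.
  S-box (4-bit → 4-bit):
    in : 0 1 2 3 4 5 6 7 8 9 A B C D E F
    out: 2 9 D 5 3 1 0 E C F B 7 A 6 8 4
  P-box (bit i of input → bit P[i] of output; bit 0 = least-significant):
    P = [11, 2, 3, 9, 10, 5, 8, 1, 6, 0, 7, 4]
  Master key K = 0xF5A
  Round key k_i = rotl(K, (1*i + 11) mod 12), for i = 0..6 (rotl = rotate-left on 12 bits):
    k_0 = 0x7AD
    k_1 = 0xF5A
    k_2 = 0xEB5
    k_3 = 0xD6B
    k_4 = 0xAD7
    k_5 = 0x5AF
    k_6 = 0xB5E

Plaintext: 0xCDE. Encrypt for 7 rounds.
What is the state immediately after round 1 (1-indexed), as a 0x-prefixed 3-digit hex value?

s_0 = plaintext = 0xCDE
s_1 = Round(s_0, k_0) = 0x49C
s_2 = Round(s_1, k_1) = 0x83D
s_3 = Round(s_2, k_2) = 0xB29
s_4 = Round(s_3, k_3) = 0x2A4
s_5 = Round(s_4, k_4) = 0x621
s_6 = Round(s_5, k_5) = 0xAAD
s_7 = Round(s_6, k_6) = 0xF21

0x49C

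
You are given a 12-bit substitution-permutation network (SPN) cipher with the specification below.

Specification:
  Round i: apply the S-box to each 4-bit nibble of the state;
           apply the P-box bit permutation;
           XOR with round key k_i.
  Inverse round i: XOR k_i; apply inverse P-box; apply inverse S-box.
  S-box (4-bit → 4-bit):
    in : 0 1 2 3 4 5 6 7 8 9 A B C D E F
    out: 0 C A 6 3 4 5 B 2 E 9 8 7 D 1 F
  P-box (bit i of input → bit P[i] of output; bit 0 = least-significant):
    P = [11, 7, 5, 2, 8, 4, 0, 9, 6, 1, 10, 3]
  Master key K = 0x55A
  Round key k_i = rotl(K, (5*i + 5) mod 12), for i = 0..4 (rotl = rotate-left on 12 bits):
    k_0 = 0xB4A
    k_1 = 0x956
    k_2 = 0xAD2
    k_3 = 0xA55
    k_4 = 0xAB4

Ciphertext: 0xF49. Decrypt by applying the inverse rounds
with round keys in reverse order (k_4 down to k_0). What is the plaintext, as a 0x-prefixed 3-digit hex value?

s_0 = ciphertext = 0xF49
s_1 = InvRound(s_0, k_4) = 0xDC9
s_2 = InvRound(s_1, k_3) = 0x172
s_3 = InvRound(s_2, k_2) = 0x0AC
s_4 = InvRound(s_3, k_1) = 0x74C
s_5 = InvRound(s_4, k_0) = 0x30A

0x30A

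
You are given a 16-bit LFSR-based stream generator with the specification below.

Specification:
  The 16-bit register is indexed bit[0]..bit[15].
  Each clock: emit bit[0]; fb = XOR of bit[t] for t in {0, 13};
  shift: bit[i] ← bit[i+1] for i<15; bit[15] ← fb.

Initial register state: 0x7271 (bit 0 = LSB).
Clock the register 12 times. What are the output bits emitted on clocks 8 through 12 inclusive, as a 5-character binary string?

reg_0 = 0x7271
clock 1: out=1, reg = 0x3938
clock 2: out=0, reg = 0x9C9C
clock 3: out=0, reg = 0x4E4E
clock 4: out=0, reg = 0x2727
clock 5: out=1, reg = 0x1393
clock 6: out=1, reg = 0x89C9
clock 7: out=1, reg = 0xC4E4
clock 8: out=0, reg = 0x6272
clock 9: out=0, reg = 0xB139
clock 10: out=1, reg = 0x589C
clock 11: out=0, reg = 0x2C4E
clock 12: out=0, reg = 0x9627

00100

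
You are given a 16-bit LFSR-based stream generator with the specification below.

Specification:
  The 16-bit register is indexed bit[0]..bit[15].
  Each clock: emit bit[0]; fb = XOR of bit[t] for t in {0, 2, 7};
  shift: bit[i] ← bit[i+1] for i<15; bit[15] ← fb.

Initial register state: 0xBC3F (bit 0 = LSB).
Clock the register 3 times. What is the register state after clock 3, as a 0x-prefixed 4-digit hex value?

0x1787

reg_0 = 0xBC3F
clock 1: out=1, reg = 0x5E1F
clock 2: out=1, reg = 0x2F0F
clock 3: out=1, reg = 0x1787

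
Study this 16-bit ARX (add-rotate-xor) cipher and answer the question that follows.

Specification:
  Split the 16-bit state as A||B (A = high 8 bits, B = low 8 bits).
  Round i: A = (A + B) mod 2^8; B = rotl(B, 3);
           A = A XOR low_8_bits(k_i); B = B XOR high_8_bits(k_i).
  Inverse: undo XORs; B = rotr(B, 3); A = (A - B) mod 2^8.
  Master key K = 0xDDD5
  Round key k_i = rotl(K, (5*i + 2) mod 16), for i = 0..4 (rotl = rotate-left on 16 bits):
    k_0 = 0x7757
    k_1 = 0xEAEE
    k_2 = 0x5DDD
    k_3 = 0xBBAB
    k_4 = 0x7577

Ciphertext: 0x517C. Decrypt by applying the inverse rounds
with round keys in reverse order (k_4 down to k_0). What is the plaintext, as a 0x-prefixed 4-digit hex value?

0x4F42

s_0 = ciphertext = 0x517C
s_1 = InvRound(s_0, k_4) = 0x0521
s_2 = InvRound(s_1, k_3) = 0x5B53
s_3 = InvRound(s_2, k_2) = 0xC5C1
s_4 = InvRound(s_3, k_1) = 0xC665
s_5 = InvRound(s_4, k_0) = 0x4F42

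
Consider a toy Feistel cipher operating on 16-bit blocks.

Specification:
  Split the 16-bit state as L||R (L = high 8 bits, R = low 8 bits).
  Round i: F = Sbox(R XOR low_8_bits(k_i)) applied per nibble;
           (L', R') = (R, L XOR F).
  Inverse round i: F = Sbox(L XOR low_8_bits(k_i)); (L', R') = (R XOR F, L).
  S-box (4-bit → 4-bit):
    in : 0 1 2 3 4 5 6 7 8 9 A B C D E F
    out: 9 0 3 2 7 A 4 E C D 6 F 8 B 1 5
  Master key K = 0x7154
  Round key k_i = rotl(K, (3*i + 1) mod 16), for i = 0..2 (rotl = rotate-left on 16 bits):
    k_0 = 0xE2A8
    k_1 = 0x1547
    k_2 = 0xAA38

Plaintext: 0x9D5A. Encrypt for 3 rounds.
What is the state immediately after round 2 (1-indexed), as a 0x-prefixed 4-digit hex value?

0xCE97

s_0 = plaintext = 0x9D5A
s_1 = Round(s_0, k_0) = 0x5ACE
s_2 = Round(s_1, k_1) = 0xCE97
s_3 = Round(s_2, k_2) = 0x97AB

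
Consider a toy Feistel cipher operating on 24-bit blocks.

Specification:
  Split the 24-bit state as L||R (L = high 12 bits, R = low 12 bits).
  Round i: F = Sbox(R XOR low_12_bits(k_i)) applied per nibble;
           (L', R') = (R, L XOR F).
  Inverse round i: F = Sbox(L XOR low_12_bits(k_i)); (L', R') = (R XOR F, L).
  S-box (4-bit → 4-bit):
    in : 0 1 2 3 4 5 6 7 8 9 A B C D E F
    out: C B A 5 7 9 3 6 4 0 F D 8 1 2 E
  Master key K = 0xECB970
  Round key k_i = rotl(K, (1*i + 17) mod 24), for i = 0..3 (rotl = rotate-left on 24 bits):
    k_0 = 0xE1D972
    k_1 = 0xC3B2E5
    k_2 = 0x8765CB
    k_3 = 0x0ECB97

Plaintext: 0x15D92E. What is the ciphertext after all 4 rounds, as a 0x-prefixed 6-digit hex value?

s_0 = plaintext = 0x15D92E
s_1 = Round(s_0, k_0) = 0x92EDC5
s_2 = Round(s_1, k_1) = 0xDC5782
s_3 = Round(s_2, k_2) = 0x7827B5
s_4 = Round(s_3, k_3) = 0x7B5F28

0x7B5F28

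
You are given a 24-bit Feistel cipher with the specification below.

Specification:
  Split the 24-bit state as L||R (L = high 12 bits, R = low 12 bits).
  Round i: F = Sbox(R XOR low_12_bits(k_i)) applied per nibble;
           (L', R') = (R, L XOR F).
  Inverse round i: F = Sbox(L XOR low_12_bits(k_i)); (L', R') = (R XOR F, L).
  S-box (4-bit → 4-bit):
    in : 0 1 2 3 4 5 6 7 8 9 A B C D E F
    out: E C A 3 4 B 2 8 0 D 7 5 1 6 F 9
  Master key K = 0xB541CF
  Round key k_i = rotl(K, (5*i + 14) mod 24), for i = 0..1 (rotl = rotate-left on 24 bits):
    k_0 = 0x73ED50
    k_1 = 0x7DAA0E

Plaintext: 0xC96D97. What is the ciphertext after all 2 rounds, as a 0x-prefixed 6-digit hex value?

0x28ED99

s_0 = plaintext = 0xC96D97
s_1 = Round(s_0, k_0) = 0xD9728E
s_2 = Round(s_1, k_1) = 0x28ED99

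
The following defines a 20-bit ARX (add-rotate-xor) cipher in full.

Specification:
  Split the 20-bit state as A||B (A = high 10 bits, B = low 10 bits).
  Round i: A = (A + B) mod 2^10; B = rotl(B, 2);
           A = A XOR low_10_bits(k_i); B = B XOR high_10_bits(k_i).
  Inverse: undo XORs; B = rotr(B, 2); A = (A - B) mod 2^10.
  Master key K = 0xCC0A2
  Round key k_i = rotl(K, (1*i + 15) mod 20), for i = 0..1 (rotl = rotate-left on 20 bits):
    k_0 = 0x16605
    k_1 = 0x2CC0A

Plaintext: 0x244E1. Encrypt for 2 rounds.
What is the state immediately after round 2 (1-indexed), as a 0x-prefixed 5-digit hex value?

s_0 = plaintext = 0x244E1
s_1 = Round(s_0, k_0) = 0xDDFDD
s_2 = Round(s_1, k_1) = 0xD7BC4

0xD7BC4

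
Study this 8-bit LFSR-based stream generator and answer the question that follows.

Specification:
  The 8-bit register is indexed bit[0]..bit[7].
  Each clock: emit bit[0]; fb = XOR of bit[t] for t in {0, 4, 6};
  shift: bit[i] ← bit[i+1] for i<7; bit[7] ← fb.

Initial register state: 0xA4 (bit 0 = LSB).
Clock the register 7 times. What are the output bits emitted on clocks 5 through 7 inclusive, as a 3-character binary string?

010

reg_0 = 0xA4
clock 1: out=0, reg = 0x52
clock 2: out=0, reg = 0x29
clock 3: out=1, reg = 0x94
clock 4: out=0, reg = 0xCA
clock 5: out=0, reg = 0xE5
clock 6: out=1, reg = 0x72
clock 7: out=0, reg = 0x39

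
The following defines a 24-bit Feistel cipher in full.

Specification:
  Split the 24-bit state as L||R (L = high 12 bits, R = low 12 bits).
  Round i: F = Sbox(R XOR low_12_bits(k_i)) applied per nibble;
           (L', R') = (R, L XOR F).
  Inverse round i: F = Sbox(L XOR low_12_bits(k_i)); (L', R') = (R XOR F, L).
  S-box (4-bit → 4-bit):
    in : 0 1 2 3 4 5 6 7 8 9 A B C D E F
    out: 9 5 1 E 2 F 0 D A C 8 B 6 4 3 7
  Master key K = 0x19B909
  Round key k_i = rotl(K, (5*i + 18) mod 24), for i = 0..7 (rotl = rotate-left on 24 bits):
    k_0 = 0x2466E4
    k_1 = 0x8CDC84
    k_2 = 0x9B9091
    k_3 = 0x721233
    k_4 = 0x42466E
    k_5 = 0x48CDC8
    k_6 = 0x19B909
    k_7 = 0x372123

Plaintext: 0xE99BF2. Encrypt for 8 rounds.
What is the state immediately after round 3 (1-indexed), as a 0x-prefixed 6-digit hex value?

0xBD61E4

s_0 = plaintext = 0xE99BF2
s_1 = Round(s_0, k_0) = 0xBF2AC9
s_2 = Round(s_1, k_1) = 0xAC9BD6
s_3 = Round(s_2, k_2) = 0xBD61E4
s_4 = Round(s_3, k_3) = 0x1E459B
s_5 = Round(s_4, k_4) = 0x59BF9B
s_6 = Round(s_5, k_5) = 0xF9B465
s_7 = Round(s_6, k_6) = 0x465B9D
s_8 = Round(s_7, k_7) = 0xB9DCD6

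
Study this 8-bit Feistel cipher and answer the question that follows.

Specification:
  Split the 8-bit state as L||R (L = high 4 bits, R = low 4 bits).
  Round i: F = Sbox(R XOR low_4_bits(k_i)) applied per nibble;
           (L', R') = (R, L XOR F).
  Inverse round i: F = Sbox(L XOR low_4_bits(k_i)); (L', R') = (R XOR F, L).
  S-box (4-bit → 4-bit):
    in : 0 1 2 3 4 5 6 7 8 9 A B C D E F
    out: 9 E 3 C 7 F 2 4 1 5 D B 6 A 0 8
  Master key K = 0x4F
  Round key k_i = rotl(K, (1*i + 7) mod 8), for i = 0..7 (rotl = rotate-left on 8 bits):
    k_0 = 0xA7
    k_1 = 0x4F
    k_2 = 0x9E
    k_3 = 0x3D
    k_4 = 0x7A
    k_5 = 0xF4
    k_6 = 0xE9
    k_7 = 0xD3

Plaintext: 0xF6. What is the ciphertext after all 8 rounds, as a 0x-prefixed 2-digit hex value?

0x61

s_0 = plaintext = 0xF6
s_1 = Round(s_0, k_0) = 0x61
s_2 = Round(s_1, k_1) = 0x16
s_3 = Round(s_2, k_2) = 0x60
s_4 = Round(s_3, k_3) = 0x0C
s_5 = Round(s_4, k_4) = 0xC2
s_6 = Round(s_5, k_5) = 0x2E
s_7 = Round(s_6, k_6) = 0xE6
s_8 = Round(s_7, k_7) = 0x61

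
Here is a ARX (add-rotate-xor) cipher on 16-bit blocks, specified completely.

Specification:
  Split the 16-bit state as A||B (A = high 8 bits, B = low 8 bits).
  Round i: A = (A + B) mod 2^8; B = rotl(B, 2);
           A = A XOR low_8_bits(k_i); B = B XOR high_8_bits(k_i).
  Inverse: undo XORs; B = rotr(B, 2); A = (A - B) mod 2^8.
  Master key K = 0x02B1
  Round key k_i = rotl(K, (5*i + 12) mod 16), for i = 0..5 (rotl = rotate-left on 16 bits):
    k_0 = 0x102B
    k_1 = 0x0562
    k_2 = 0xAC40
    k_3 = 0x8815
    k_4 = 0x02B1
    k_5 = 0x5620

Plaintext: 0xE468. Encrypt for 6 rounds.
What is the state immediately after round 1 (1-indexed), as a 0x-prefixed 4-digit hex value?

s_0 = plaintext = 0xE468
s_1 = Round(s_0, k_0) = 0x67B1
s_2 = Round(s_1, k_1) = 0x7AC3
s_3 = Round(s_2, k_2) = 0x7DA3
s_4 = Round(s_3, k_3) = 0x3506
s_5 = Round(s_4, k_4) = 0x8A1A
s_6 = Round(s_5, k_5) = 0x843E

0x67B1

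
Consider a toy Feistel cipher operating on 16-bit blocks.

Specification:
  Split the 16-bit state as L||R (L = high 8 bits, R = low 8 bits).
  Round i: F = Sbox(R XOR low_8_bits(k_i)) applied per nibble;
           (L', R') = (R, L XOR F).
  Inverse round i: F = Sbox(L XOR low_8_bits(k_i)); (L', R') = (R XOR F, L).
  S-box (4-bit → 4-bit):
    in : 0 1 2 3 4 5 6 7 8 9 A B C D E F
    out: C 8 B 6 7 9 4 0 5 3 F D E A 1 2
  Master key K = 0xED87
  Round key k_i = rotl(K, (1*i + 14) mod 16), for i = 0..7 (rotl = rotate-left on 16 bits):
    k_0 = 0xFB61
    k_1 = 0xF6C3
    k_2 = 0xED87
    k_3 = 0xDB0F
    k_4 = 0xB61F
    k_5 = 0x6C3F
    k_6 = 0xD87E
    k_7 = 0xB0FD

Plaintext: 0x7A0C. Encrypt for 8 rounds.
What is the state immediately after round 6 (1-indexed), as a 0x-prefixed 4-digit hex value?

s_0 = plaintext = 0x7A0C
s_1 = Round(s_0, k_0) = 0x0C30
s_2 = Round(s_1, k_1) = 0x302A
s_3 = Round(s_2, k_2) = 0x2ACA
s_4 = Round(s_3, k_3) = 0xCAC3
s_5 = Round(s_4, k_4) = 0xC364
s_6 = Round(s_5, k_5) = 0x645E
s_7 = Round(s_6, k_6) = 0x5ED8
s_8 = Round(s_7, k_7) = 0xD8E7

0x645E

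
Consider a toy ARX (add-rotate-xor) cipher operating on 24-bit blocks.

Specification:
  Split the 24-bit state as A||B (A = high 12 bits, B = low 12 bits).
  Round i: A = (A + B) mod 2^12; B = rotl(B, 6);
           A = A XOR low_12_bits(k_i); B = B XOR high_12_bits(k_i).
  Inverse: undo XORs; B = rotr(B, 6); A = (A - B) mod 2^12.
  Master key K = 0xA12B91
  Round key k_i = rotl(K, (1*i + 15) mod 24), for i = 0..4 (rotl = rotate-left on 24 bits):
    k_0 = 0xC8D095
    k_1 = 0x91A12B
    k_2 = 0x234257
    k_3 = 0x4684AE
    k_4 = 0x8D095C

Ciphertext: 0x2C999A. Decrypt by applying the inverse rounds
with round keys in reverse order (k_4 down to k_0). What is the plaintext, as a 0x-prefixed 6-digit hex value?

s_0 = ciphertext = 0x2C999A
s_1 = InvRound(s_0, k_4) = 0x910285
s_2 = InvRound(s_1, k_3) = 0x263B5B
s_3 = InvRound(s_2, k_2) = 0x44FBE5
s_4 = InvRound(s_3, k_1) = 0x599FCB
s_5 = InvRound(s_4, k_0) = 0x37F18D

0x37F18D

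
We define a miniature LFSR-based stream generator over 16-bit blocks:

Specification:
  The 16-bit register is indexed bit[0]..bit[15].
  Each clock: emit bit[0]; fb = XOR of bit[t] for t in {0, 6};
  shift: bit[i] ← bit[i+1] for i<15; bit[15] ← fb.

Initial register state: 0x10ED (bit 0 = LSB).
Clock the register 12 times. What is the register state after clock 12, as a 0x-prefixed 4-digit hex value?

0x8AE1

reg_0 = 0x10ED
clock 1: out=1, reg = 0x0876
clock 2: out=0, reg = 0x843B
clock 3: out=1, reg = 0xC21D
clock 4: out=1, reg = 0xE10E
clock 5: out=0, reg = 0x7087
clock 6: out=1, reg = 0xB843
clock 7: out=1, reg = 0x5C21
clock 8: out=1, reg = 0xAE10
clock 9: out=0, reg = 0x5708
clock 10: out=0, reg = 0x2B84
clock 11: out=0, reg = 0x15C2
clock 12: out=0, reg = 0x8AE1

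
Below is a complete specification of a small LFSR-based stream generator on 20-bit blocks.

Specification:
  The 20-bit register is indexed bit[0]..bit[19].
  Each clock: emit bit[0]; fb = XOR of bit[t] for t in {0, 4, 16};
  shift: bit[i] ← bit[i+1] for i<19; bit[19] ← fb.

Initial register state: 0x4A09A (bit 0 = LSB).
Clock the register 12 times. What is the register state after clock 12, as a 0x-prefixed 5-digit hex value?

0x4E74A

reg_0 = 0x4A09A
clock 1: out=0, reg = 0xA504D
clock 2: out=1, reg = 0xD2826
clock 3: out=0, reg = 0xE9413
clock 4: out=1, reg = 0x74A09
clock 5: out=1, reg = 0x3A504
clock 6: out=0, reg = 0x9D282
clock 7: out=0, reg = 0xCE941
clock 8: out=1, reg = 0xE74A0
clock 9: out=0, reg = 0x73A50
clock 10: out=0, reg = 0x39D28
clock 11: out=0, reg = 0x9CE94
clock 12: out=0, reg = 0x4E74A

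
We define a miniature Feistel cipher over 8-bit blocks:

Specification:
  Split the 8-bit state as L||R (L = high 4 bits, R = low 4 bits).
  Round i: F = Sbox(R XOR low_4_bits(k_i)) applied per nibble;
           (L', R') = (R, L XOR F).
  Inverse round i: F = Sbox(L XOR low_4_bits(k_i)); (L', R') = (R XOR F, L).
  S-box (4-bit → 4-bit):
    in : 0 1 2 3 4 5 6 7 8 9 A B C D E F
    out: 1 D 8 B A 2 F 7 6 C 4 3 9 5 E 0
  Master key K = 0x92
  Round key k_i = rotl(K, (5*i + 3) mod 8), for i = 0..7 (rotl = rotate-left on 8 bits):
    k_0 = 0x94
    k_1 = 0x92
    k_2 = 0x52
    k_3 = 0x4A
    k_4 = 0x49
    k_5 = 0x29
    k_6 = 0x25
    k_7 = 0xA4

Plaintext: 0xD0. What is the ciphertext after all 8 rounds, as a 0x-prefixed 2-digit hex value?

0x23

s_0 = plaintext = 0xD0
s_1 = Round(s_0, k_0) = 0x07
s_2 = Round(s_1, k_1) = 0x72
s_3 = Round(s_2, k_2) = 0x26
s_4 = Round(s_3, k_3) = 0x6B
s_5 = Round(s_4, k_4) = 0xBE
s_6 = Round(s_5, k_5) = 0xEC
s_7 = Round(s_6, k_6) = 0xC2
s_8 = Round(s_7, k_7) = 0x23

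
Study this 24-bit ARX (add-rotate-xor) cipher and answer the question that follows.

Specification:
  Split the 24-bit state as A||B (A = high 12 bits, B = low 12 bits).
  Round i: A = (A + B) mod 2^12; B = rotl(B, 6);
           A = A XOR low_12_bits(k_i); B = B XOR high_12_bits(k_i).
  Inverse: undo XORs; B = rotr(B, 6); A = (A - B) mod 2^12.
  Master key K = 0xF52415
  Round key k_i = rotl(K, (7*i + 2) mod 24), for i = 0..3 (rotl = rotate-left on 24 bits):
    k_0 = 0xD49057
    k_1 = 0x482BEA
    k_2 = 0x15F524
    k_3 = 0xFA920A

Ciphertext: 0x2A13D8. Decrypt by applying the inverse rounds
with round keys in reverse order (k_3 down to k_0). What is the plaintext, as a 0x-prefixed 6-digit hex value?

0x350D43

s_0 = ciphertext = 0x2A13D8
s_1 = InvRound(s_0, k_3) = 0x43AC71
s_2 = InvRound(s_1, k_2) = 0x56ABB4
s_3 = InvRound(s_2, k_1) = 0x0C4DBC
s_4 = InvRound(s_3, k_0) = 0x350D43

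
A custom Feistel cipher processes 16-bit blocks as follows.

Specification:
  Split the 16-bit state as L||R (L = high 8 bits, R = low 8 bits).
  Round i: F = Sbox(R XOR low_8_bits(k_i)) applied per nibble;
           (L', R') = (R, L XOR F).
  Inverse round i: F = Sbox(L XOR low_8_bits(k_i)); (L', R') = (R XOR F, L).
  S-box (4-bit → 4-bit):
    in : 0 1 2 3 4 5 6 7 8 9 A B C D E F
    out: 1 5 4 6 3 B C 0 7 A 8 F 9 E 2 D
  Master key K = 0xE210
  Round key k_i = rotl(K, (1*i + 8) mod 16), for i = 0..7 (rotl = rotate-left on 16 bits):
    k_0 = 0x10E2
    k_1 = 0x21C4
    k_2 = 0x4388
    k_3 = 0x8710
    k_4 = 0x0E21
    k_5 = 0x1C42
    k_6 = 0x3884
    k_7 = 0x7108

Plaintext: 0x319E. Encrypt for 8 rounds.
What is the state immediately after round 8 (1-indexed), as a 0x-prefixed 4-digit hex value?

0x1FD6

s_0 = plaintext = 0x319E
s_1 = Round(s_0, k_0) = 0x9E38
s_2 = Round(s_1, k_1) = 0x3847
s_3 = Round(s_2, k_2) = 0x47A5
s_4 = Round(s_3, k_3) = 0xA5BC
s_5 = Round(s_4, k_4) = 0xBC0B
s_6 = Round(s_5, k_5) = 0x0B86
s_7 = Round(s_6, k_6) = 0x861F
s_8 = Round(s_7, k_7) = 0x1FD6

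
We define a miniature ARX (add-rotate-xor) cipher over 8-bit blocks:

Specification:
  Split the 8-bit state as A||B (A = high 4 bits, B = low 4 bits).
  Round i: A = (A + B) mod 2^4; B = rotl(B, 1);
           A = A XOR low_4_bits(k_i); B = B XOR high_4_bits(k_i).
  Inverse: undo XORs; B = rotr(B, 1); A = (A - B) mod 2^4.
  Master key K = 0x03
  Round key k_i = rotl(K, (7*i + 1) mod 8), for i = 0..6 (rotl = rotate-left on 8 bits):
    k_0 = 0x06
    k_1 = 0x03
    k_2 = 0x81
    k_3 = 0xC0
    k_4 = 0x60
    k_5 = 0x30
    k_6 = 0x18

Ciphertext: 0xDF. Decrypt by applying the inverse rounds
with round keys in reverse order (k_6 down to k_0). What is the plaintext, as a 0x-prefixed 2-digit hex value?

s_0 = ciphertext = 0xDF
s_1 = InvRound(s_0, k_6) = 0xE7
s_2 = InvRound(s_1, k_5) = 0xC2
s_3 = InvRound(s_2, k_4) = 0xA2
s_4 = InvRound(s_3, k_3) = 0x37
s_5 = InvRound(s_4, k_2) = 0x3F
s_6 = InvRound(s_5, k_1) = 0x1F
s_7 = InvRound(s_6, k_0) = 0x8F

0x8F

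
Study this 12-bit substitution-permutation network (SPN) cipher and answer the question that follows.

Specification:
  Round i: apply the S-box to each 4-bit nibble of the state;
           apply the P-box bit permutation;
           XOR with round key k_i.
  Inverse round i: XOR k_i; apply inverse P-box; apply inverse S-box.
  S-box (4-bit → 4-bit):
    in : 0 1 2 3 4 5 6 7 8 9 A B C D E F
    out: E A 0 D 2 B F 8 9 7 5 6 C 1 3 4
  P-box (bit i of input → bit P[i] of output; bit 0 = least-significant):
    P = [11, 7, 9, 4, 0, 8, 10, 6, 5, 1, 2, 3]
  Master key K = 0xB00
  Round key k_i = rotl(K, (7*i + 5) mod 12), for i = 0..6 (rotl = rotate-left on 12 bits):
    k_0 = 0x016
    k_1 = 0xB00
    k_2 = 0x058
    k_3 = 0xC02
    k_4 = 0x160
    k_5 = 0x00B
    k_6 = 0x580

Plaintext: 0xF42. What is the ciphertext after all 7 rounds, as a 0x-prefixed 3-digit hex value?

s_0 = plaintext = 0xF42
s_1 = Round(s_0, k_0) = 0x112
s_2 = Round(s_1, k_1) = 0xA4A
s_3 = Round(s_2, k_2) = 0xB7C
s_4 = Round(s_3, k_3) = 0xE54
s_5 = Round(s_4, k_4) = 0x083
s_6 = Round(s_5, k_5) = 0xA54
s_7 = Round(s_6, k_6) = 0x465

0x465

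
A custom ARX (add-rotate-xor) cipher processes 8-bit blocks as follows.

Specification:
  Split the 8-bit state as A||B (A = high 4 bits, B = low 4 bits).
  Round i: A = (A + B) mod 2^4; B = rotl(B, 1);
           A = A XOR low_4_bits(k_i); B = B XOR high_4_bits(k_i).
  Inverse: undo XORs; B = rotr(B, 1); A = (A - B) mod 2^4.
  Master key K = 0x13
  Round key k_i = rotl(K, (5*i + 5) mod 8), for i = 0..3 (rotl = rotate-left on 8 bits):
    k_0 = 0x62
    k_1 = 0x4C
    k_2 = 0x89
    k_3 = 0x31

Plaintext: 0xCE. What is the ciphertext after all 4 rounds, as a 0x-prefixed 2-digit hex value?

0x8E

s_0 = plaintext = 0xCE
s_1 = Round(s_0, k_0) = 0x8B
s_2 = Round(s_1, k_1) = 0xF3
s_3 = Round(s_2, k_2) = 0xBE
s_4 = Round(s_3, k_3) = 0x8E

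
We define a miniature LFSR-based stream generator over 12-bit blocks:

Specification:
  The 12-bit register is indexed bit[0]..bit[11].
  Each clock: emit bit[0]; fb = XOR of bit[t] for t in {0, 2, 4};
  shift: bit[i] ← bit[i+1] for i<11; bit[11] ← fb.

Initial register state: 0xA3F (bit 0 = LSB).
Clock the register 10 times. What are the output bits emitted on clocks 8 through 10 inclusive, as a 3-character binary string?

001

reg_0 = 0xA3F
clock 1: out=1, reg = 0xD1F
clock 2: out=1, reg = 0xE8F
clock 3: out=1, reg = 0x747
clock 4: out=1, reg = 0x3A3
clock 5: out=1, reg = 0x9D1
clock 6: out=1, reg = 0x4E8
clock 7: out=0, reg = 0x274
clock 8: out=0, reg = 0x13A
clock 9: out=0, reg = 0x89D
clock 10: out=1, reg = 0xC4E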